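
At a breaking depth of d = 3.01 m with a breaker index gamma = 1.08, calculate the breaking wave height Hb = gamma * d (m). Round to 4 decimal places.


Hb = gamma * d
Hb = 1.08 * 3.01
Hb = 3.2508 m

3.2508


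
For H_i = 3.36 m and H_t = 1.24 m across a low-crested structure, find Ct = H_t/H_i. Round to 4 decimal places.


Ct = H_t / H_i
Ct = 1.24 / 3.36
Ct = 0.3690

0.3690


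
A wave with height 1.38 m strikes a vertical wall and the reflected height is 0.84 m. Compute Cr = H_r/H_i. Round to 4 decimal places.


Cr = H_r / H_i
Cr = 0.84 / 1.38
Cr = 0.6087

0.6087


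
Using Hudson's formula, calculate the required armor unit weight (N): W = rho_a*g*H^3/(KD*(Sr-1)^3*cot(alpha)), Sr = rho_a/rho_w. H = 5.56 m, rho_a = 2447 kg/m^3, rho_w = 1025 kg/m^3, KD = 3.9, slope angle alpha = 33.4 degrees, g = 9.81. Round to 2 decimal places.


Sr = rho_a / rho_w = 2447 / 1025 = 2.387317
(Sr - 1) = 1.387317
(Sr - 1)^3 = 2.670098
cot(33.4) = 1 / tan(33.4) = 1 / 0.659379 = 1.516580
Numerator = 2447 * 9.81 * 5.56^3 = 4125982.2137
Denominator = 3.9 * 2.670098 * 1.516580 = 15.792723
W = 4125982.2137 / 15.792723
W = 261258.45 N

261258.45


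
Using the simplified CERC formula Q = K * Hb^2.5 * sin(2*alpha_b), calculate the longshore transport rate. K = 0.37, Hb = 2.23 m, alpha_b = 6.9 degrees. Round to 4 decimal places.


Q = K * Hb^2.5 * sin(2 * alpha_b)
Hb^2.5 = 2.23^2.5 = 7.426123
sin(2 * 6.9) = sin(13.8) = 0.238533
Q = 0.37 * 7.426123 * 0.238533
Q = 0.6554 m^3/s

0.6554


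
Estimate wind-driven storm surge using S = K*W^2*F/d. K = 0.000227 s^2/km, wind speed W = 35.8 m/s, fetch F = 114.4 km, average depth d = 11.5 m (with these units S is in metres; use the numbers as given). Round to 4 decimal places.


S = K * W^2 * F / d
W^2 = 35.8^2 = 1281.64
S = 0.000227 * 1281.64 * 114.4 / 11.5
Numerator = 0.000227 * 1281.64 * 114.4 = 33.282653
S = 33.282653 / 11.5 = 2.8941 m

2.8941


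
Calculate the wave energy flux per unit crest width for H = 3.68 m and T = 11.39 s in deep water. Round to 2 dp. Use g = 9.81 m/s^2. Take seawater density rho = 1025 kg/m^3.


P = rho * g^2 * H^2 * T / (32 * pi)
P = 1025 * 9.81^2 * 3.68^2 * 11.39 / (32 * pi)
P = 1025 * 96.2361 * 13.5424 * 11.39 / 100.53096
P = 151349.64 W/m

151349.64


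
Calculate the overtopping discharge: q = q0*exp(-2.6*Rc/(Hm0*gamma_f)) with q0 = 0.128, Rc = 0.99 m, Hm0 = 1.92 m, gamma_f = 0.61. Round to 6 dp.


q = q0 * exp(-2.6 * Rc / (Hm0 * gamma_f))
Exponent = -2.6 * 0.99 / (1.92 * 0.61)
= -2.6 * 0.99 / 1.1712
= -2.197746
exp(-2.197746) = 0.111053
q = 0.128 * 0.111053
q = 0.014215 m^3/s/m

0.014215


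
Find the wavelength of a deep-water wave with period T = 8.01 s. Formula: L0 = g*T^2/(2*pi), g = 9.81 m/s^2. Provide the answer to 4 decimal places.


L0 = g * T^2 / (2 * pi)
L0 = 9.81 * 8.01^2 / (2 * pi)
L0 = 9.81 * 64.1601 / 6.28319
L0 = 629.4106 / 6.28319
L0 = 100.1738 m

100.1738


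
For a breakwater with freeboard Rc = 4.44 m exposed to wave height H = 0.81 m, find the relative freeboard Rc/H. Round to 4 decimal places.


Relative freeboard = Rc / H
= 4.44 / 0.81
= 5.4815

5.4815


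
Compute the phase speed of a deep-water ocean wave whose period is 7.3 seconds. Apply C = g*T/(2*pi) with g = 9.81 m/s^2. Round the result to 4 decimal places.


We use the deep-water celerity formula:
C = g * T / (2 * pi)
C = 9.81 * 7.3 / (2 * 3.14159...)
C = 71.613000 / 6.283185
C = 11.3976 m/s

11.3976


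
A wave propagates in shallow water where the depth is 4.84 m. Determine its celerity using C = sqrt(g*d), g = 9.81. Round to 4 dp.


Using the shallow-water approximation:
C = sqrt(g * d) = sqrt(9.81 * 4.84)
C = sqrt(47.4804)
C = 6.8906 m/s

6.8906


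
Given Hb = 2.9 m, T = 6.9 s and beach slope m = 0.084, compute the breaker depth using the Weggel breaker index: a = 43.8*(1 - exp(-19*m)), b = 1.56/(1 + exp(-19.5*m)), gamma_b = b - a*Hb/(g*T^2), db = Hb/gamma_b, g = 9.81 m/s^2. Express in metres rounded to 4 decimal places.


a = 43.8 * (1 - exp(-19 * m))
exp(-19 * 0.084) = exp(-1.5960) = 0.202706
a = 43.8 * (1 - 0.202706) = 34.921489
b = 1.56 / (1 + exp(-19.5 * m))
exp(-19.5 * 0.084) = exp(-1.6380) = 0.194368
b = 1.56 / (1 + 0.194368) = 1.306130
Hb / (g * T^2) = 2.9 / (9.81 * 6.9^2) = 2.9 / 467.0541 = 0.00620913
gamma_b = b - a * Hb/(g*T^2) = 1.306130 - 34.921489 * 0.00620913 = 1.089298
db = Hb / gamma_b = 2.9 / 1.089298
db = 2.6623 m

2.6623


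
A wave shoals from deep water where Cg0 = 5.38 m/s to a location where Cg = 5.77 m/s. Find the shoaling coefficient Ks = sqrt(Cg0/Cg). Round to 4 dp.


Ks = sqrt(Cg0 / Cg)
Ks = sqrt(5.38 / 5.77)
Ks = sqrt(0.9324)
Ks = 0.9656

0.9656


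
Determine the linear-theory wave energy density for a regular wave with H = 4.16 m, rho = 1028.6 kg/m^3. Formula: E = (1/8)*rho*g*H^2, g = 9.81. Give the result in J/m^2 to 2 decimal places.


E = (1/8) * rho * g * H^2
E = (1/8) * 1028.6 * 9.81 * 4.16^2
E = 0.125 * 1028.6 * 9.81 * 17.3056
E = 21827.91 J/m^2

21827.91


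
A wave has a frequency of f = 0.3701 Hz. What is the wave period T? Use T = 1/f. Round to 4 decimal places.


T = 1 / f
T = 1 / 0.3701
T = 2.7020 s

2.7020


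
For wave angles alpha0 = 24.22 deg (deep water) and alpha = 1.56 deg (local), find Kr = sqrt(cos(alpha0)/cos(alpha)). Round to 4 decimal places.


Kr = sqrt(cos(alpha0) / cos(alpha))
cos(24.22) = 0.911977
cos(1.56) = 0.999629
Kr = sqrt(0.911977 / 0.999629)
Kr = sqrt(0.912315)
Kr = 0.9552

0.9552


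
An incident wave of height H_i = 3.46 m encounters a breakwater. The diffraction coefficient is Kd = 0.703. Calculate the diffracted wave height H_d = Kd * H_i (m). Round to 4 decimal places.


H_d = Kd * H_i
H_d = 0.703 * 3.46
H_d = 2.4324 m

2.4324


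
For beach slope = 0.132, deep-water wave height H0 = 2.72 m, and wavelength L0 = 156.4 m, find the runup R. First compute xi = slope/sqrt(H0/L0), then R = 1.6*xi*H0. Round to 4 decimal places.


xi = slope / sqrt(H0/L0)
H0/L0 = 2.72/156.4 = 0.017391
sqrt(0.017391) = 0.131876
xi = 0.132 / 0.131876 = 1.000940
R = 1.6 * xi * H0 = 1.6 * 1.000940 * 2.72
R = 4.3561 m

4.3561


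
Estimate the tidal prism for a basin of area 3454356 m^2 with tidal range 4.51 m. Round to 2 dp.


Tidal prism = Area * Tidal range
P = 3454356 * 4.51
P = 15579145.56 m^3

15579145.56


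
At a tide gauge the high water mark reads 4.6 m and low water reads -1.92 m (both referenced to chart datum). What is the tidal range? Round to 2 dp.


Tidal range = High water - Low water
Tidal range = 4.6 - (-1.92)
Tidal range = 6.52 m

6.52


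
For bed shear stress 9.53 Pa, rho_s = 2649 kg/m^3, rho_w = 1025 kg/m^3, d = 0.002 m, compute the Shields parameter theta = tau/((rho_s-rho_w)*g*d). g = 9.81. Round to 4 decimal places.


theta = tau / ((rho_s - rho_w) * g * d)
rho_s - rho_w = 2649 - 1025 = 1624
Denominator = 1624 * 9.81 * 0.002 = 31.862880
theta = 9.53 / 31.862880
theta = 0.2991

0.2991


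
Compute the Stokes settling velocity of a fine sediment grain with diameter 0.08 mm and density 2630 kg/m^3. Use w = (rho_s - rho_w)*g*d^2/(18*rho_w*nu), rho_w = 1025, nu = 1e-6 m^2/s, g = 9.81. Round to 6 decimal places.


w = (rho_s - rho_w) * g * d^2 / (18 * rho_w * nu)
d = 0.08 mm = 0.000080 m
rho_s - rho_w = 2630 - 1025 = 1605
Numerator = 1605 * 9.81 * (0.000080)^2 = 0.000100768320
Denominator = 18 * 1025 * 1e-6 = 0.018450
w = 0.005462 m/s

0.005462


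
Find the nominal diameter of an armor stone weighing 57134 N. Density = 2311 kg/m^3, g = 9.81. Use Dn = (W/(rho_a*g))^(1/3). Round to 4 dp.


V = W / (rho_a * g)
V = 57134 / (2311 * 9.81)
V = 57134 / 22670.91
V = 2.520146 m^3
Dn = V^(1/3) = 2.520146^(1/3)
Dn = 1.3608 m

1.3608


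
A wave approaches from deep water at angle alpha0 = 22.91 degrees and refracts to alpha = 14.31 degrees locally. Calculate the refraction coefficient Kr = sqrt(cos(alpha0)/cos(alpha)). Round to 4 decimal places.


Kr = sqrt(cos(alpha0) / cos(alpha))
cos(22.91) = 0.921117
cos(14.31) = 0.968973
Kr = sqrt(0.921117 / 0.968973)
Kr = sqrt(0.950613)
Kr = 0.9750

0.9750


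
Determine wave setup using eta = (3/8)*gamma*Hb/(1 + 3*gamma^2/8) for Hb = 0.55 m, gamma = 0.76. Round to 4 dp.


eta = (3/8) * gamma * Hb / (1 + 3*gamma^2/8)
Numerator = (3/8) * 0.76 * 0.55 = 0.156750
Denominator = 1 + 3*0.76^2/8 = 1 + 0.216600 = 1.216600
eta = 0.156750 / 1.216600
eta = 0.1288 m

0.1288


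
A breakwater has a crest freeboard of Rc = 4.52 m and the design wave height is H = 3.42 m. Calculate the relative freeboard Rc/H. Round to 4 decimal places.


Relative freeboard = Rc / H
= 4.52 / 3.42
= 1.3216

1.3216


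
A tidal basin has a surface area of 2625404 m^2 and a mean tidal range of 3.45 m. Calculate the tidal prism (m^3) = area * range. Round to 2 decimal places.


Tidal prism = Area * Tidal range
P = 2625404 * 3.45
P = 9057643.80 m^3

9057643.80


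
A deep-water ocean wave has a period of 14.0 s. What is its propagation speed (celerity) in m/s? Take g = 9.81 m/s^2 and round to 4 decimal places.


We use the deep-water celerity formula:
C = g * T / (2 * pi)
C = 9.81 * 14.0 / (2 * 3.14159...)
C = 137.340000 / 6.283185
C = 21.8583 m/s

21.8583


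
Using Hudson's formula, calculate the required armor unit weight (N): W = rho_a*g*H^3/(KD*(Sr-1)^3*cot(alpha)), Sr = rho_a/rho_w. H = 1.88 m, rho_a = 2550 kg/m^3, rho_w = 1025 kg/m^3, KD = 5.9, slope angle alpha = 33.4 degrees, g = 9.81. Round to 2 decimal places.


Sr = rho_a / rho_w = 2550 / 1025 = 2.487805
(Sr - 1) = 1.487805
(Sr - 1)^3 = 3.293350
cot(33.4) = 1 / tan(33.4) = 1 / 0.659379 = 1.516580
Numerator = 2550 * 9.81 * 1.88^3 = 166219.7924
Denominator = 5.9 * 3.293350 * 1.516580 = 29.468305
W = 166219.7924 / 29.468305
W = 5640.63 N

5640.63


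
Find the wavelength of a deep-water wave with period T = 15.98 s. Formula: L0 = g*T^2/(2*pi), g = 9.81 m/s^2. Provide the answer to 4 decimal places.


L0 = g * T^2 / (2 * pi)
L0 = 9.81 * 15.98^2 / (2 * pi)
L0 = 9.81 * 255.3604 / 6.28319
L0 = 2505.0855 / 6.28319
L0 = 398.6967 m

398.6967


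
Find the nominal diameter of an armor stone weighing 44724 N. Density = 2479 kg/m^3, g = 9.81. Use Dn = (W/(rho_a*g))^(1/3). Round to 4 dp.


V = W / (rho_a * g)
V = 44724 / (2479 * 9.81)
V = 44724 / 24318.99
V = 1.839057 m^3
Dn = V^(1/3) = 1.839057^(1/3)
Dn = 1.2252 m

1.2252


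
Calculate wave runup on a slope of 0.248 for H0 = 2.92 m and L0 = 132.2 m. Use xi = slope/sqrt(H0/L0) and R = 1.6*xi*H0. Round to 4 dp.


xi = slope / sqrt(H0/L0)
H0/L0 = 2.92/132.2 = 0.022088
sqrt(0.022088) = 0.148619
xi = 0.248 / 0.148619 = 1.668691
R = 1.6 * xi * H0 = 1.6 * 1.668691 * 2.92
R = 7.7961 m

7.7961


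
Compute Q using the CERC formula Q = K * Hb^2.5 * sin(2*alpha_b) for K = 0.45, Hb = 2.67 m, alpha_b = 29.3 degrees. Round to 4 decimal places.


Q = K * Hb^2.5 * sin(2 * alpha_b)
Hb^2.5 = 2.67^2.5 = 11.648719
sin(2 * 29.3) = sin(58.6) = 0.853551
Q = 0.45 * 11.648719 * 0.853551
Q = 4.4742 m^3/s

4.4742


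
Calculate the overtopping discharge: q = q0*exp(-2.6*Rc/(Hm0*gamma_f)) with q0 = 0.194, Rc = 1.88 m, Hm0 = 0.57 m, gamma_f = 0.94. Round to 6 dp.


q = q0 * exp(-2.6 * Rc / (Hm0 * gamma_f))
Exponent = -2.6 * 1.88 / (0.57 * 0.94)
= -2.6 * 1.88 / 0.5358
= -9.122807
exp(-9.122807) = 0.000109
q = 0.194 * 0.000109
q = 0.000021 m^3/s/m

0.000021


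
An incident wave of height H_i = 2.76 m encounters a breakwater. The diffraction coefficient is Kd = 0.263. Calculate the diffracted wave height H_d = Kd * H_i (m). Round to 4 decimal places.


H_d = Kd * H_i
H_d = 0.263 * 2.76
H_d = 0.7259 m

0.7259


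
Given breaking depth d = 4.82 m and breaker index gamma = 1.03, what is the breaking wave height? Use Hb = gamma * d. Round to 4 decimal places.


Hb = gamma * d
Hb = 1.03 * 4.82
Hb = 4.9646 m

4.9646


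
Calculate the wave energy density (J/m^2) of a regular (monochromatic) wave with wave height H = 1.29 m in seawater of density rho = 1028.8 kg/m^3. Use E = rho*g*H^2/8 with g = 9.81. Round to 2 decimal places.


E = (1/8) * rho * g * H^2
E = (1/8) * 1028.8 * 9.81 * 1.29^2
E = 0.125 * 1028.8 * 9.81 * 1.6641
E = 2099.37 J/m^2

2099.37


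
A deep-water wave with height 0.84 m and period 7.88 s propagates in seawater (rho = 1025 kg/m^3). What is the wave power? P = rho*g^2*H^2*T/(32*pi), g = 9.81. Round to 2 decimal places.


P = rho * g^2 * H^2 * T / (32 * pi)
P = 1025 * 9.81^2 * 0.84^2 * 7.88 / (32 * pi)
P = 1025 * 96.2361 * 0.7056 * 7.88 / 100.53096
P = 5455.65 W/m

5455.65


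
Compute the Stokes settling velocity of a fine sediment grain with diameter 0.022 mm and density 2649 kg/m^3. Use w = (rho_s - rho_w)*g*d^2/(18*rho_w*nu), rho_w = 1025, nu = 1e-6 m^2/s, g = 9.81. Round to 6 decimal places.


w = (rho_s - rho_w) * g * d^2 / (18 * rho_w * nu)
d = 0.022 mm = 0.000022 m
rho_s - rho_w = 2649 - 1025 = 1624
Numerator = 1624 * 9.81 * (0.000022)^2 = 0.000007710817
Denominator = 18 * 1025 * 1e-6 = 0.018450
w = 0.000418 m/s

0.000418


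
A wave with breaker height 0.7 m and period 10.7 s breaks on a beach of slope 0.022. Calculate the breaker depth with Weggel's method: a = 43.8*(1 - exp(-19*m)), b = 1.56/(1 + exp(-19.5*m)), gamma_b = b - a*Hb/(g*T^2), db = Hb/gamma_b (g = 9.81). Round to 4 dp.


a = 43.8 * (1 - exp(-19 * m))
exp(-19 * 0.022) = exp(-0.4180) = 0.658362
a = 43.8 * (1 - 0.658362) = 14.963734
b = 1.56 / (1 + exp(-19.5 * m))
exp(-19.5 * 0.022) = exp(-0.4290) = 0.651160
b = 1.56 / (1 + 0.651160) = 0.944790
Hb / (g * T^2) = 0.7 / (9.81 * 10.7^2) = 0.7 / 1123.1469 = 0.00062325
gamma_b = b - a * Hb/(g*T^2) = 0.944790 - 14.963734 * 0.00062325 = 0.935464
db = Hb / gamma_b = 0.7 / 0.935464
db = 0.7483 m

0.7483


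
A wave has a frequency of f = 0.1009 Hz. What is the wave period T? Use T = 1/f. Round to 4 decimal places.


T = 1 / f
T = 1 / 0.1009
T = 9.9108 s

9.9108


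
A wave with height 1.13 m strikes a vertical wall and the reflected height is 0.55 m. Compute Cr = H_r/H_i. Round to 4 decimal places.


Cr = H_r / H_i
Cr = 0.55 / 1.13
Cr = 0.4867

0.4867


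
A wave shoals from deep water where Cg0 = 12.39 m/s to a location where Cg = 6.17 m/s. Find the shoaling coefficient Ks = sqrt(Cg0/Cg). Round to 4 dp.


Ks = sqrt(Cg0 / Cg)
Ks = sqrt(12.39 / 6.17)
Ks = sqrt(2.0081)
Ks = 1.4171

1.4171


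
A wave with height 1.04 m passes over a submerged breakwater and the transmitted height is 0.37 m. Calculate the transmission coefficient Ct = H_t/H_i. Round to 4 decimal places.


Ct = H_t / H_i
Ct = 0.37 / 1.04
Ct = 0.3558

0.3558


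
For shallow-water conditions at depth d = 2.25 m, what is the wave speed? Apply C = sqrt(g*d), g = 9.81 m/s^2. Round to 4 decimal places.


Using the shallow-water approximation:
C = sqrt(g * d) = sqrt(9.81 * 2.25)
C = sqrt(22.0725)
C = 4.6981 m/s

4.6981


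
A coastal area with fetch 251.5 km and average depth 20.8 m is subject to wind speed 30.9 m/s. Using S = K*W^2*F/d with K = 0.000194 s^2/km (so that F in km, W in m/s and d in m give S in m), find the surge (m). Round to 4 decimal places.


S = K * W^2 * F / d
W^2 = 30.9^2 = 954.81
S = 0.000194 * 954.81 * 251.5 / 20.8
Numerator = 0.000194 * 954.81 * 251.5 = 46.586135
S = 46.586135 / 20.8 = 2.2397 m

2.2397


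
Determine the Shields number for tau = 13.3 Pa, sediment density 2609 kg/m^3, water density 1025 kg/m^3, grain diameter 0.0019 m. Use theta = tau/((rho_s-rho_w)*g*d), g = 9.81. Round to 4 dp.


theta = tau / ((rho_s - rho_w) * g * d)
rho_s - rho_w = 2609 - 1025 = 1584
Denominator = 1584 * 9.81 * 0.0019 = 29.524176
theta = 13.3 / 29.524176
theta = 0.4505

0.4505


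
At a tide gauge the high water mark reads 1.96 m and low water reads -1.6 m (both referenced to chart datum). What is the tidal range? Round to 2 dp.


Tidal range = High water - Low water
Tidal range = 1.96 - (-1.6)
Tidal range = 3.56 m

3.56


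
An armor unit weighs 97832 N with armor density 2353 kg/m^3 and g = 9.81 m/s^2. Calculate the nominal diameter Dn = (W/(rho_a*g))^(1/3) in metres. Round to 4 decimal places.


V = W / (rho_a * g)
V = 97832 / (2353 * 9.81)
V = 97832 / 23082.93
V = 4.238283 m^3
Dn = V^(1/3) = 4.238283^(1/3)
Dn = 1.6183 m

1.6183


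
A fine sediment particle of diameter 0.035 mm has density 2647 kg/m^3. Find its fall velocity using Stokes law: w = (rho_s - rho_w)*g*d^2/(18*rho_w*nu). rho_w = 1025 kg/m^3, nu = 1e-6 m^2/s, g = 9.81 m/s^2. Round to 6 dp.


w = (rho_s - rho_w) * g * d^2 / (18 * rho_w * nu)
d = 0.035 mm = 0.000035 m
rho_s - rho_w = 2647 - 1025 = 1622
Numerator = 1622 * 9.81 * (0.000035)^2 = 0.000019491980
Denominator = 18 * 1025 * 1e-6 = 0.018450
w = 0.001056 m/s

0.001056


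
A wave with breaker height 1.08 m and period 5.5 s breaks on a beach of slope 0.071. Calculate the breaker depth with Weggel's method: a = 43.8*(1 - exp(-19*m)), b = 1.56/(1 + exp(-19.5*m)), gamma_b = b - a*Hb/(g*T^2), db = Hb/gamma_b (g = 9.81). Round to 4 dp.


a = 43.8 * (1 - exp(-19 * m))
exp(-19 * 0.071) = exp(-1.3490) = 0.259500
a = 43.8 * (1 - 0.259500) = 32.433916
b = 1.56 / (1 + exp(-19.5 * m))
exp(-19.5 * 0.071) = exp(-1.3845) = 0.250449
b = 1.56 / (1 + 0.250449) = 1.247552
Hb / (g * T^2) = 1.08 / (9.81 * 5.5^2) = 1.08 / 296.7525 = 0.00363940
gamma_b = b - a * Hb/(g*T^2) = 1.247552 - 32.433916 * 0.00363940 = 1.129512
db = Hb / gamma_b = 1.08 / 1.129512
db = 0.9562 m

0.9562


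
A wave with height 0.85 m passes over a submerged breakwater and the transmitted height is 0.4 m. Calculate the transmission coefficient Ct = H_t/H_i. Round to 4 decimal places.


Ct = H_t / H_i
Ct = 0.4 / 0.85
Ct = 0.4706

0.4706


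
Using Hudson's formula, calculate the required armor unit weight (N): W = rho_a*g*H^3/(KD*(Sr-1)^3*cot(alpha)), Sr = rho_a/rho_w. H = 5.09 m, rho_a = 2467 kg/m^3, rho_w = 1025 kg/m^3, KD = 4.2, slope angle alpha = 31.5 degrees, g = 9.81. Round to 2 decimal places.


Sr = rho_a / rho_w = 2467 / 1025 = 2.406829
(Sr - 1) = 1.406829
(Sr - 1)^3 = 2.784352
cot(31.5) = 1 / tan(31.5) = 1 / 0.612801 = 1.631852
Numerator = 2467 * 9.81 * 5.09^3 = 3191475.4195
Denominator = 4.2 * 2.784352 * 1.631852 = 19.083330
W = 3191475.4195 / 19.083330
W = 167238.92 N

167238.92


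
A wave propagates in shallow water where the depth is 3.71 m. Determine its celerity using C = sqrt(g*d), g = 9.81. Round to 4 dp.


Using the shallow-water approximation:
C = sqrt(g * d) = sqrt(9.81 * 3.71)
C = sqrt(36.3951)
C = 6.0328 m/s

6.0328


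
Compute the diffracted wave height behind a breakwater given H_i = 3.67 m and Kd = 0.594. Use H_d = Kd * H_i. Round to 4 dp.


H_d = Kd * H_i
H_d = 0.594 * 3.67
H_d = 2.1800 m

2.1800


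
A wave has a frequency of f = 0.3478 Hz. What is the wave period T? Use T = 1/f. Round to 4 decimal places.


T = 1 / f
T = 1 / 0.3478
T = 2.8752 s

2.8752


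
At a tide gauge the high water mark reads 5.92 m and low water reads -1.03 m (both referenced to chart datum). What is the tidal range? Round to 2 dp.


Tidal range = High water - Low water
Tidal range = 5.92 - (-1.03)
Tidal range = 6.95 m

6.95


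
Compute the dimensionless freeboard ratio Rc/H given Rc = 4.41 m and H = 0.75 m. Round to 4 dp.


Relative freeboard = Rc / H
= 4.41 / 0.75
= 5.8800

5.8800


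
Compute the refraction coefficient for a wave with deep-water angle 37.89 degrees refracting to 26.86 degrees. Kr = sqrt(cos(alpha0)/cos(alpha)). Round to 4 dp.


Kr = sqrt(cos(alpha0) / cos(alpha))
cos(37.89) = 0.789191
cos(26.86) = 0.892113
Kr = sqrt(0.789191 / 0.892113)
Kr = sqrt(0.884631)
Kr = 0.9405

0.9405


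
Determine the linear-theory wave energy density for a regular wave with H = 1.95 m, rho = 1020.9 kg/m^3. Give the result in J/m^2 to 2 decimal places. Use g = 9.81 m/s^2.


E = (1/8) * rho * g * H^2
E = (1/8) * 1020.9 * 9.81 * 1.95^2
E = 0.125 * 1020.9 * 9.81 * 3.8025
E = 4760.27 J/m^2

4760.27


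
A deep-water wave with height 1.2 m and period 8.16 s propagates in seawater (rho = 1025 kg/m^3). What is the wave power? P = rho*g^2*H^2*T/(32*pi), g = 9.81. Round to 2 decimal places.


P = rho * g^2 * H^2 * T / (32 * pi)
P = 1025 * 9.81^2 * 1.2^2 * 8.16 / (32 * pi)
P = 1025 * 96.2361 * 1.4400 * 8.16 / 100.53096
P = 11529.61 W/m

11529.61


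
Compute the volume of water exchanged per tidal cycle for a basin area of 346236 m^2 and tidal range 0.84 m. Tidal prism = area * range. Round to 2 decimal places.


Tidal prism = Area * Tidal range
P = 346236 * 0.84
P = 290838.24 m^3

290838.24


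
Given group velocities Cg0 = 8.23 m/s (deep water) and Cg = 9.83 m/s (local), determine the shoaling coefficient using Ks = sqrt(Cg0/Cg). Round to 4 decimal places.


Ks = sqrt(Cg0 / Cg)
Ks = sqrt(8.23 / 9.83)
Ks = sqrt(0.8372)
Ks = 0.9150

0.9150


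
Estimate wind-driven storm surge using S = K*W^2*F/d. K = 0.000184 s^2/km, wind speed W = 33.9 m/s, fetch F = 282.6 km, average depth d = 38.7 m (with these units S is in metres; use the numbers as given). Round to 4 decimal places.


S = K * W^2 * F / d
W^2 = 33.9^2 = 1149.21
S = 0.000184 * 1149.21 * 282.6 / 38.7
Numerator = 0.000184 * 1149.21 * 282.6 = 59.757081
S = 59.757081 / 38.7 = 1.5441 m

1.5441


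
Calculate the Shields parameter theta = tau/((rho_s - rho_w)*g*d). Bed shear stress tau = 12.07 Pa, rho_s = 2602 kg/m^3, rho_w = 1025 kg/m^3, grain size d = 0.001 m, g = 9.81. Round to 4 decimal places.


theta = tau / ((rho_s - rho_w) * g * d)
rho_s - rho_w = 2602 - 1025 = 1577
Denominator = 1577 * 9.81 * 0.001 = 15.470370
theta = 12.07 / 15.470370
theta = 0.7802

0.7802


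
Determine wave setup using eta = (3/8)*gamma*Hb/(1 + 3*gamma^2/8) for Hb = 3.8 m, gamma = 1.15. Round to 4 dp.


eta = (3/8) * gamma * Hb / (1 + 3*gamma^2/8)
Numerator = (3/8) * 1.15 * 3.8 = 1.638750
Denominator = 1 + 3*1.15^2/8 = 1 + 0.495938 = 1.495938
eta = 1.638750 / 1.495938
eta = 1.0955 m

1.0955


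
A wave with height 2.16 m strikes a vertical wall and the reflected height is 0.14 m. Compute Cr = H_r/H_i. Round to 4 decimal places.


Cr = H_r / H_i
Cr = 0.14 / 2.16
Cr = 0.0648

0.0648


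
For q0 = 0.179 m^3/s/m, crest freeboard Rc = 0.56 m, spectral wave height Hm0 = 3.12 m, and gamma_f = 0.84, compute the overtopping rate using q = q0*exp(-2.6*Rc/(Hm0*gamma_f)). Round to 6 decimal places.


q = q0 * exp(-2.6 * Rc / (Hm0 * gamma_f))
Exponent = -2.6 * 0.56 / (3.12 * 0.84)
= -2.6 * 0.56 / 2.6208
= -0.555556
exp(-0.555556) = 0.573753
q = 0.179 * 0.573753
q = 0.102702 m^3/s/m

0.102702


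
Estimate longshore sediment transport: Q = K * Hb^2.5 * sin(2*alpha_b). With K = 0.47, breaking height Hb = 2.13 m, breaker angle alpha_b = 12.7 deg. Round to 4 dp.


Q = K * Hb^2.5 * sin(2 * alpha_b)
Hb^2.5 = 2.13^2.5 = 6.621388
sin(2 * 12.7) = sin(25.4) = 0.428935
Q = 0.47 * 6.621388 * 0.428935
Q = 1.3349 m^3/s

1.3349


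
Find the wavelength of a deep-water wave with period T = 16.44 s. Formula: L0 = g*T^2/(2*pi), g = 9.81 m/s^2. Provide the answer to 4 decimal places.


L0 = g * T^2 / (2 * pi)
L0 = 9.81 * 16.44^2 / (2 * pi)
L0 = 9.81 * 270.2736 / 6.28319
L0 = 2651.3840 / 6.28319
L0 = 421.9809 m

421.9809


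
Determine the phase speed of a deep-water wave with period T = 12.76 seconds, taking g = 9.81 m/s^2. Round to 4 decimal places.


We use the deep-water celerity formula:
C = g * T / (2 * pi)
C = 9.81 * 12.76 / (2 * 3.14159...)
C = 125.175600 / 6.283185
C = 19.9223 m/s

19.9223


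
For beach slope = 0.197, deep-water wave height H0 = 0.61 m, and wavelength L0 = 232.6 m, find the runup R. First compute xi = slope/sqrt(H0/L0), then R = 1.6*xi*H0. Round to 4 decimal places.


xi = slope / sqrt(H0/L0)
H0/L0 = 0.61/232.6 = 0.002623
sqrt(0.002623) = 0.051211
xi = 0.197 / 0.051211 = 3.846858
R = 1.6 * xi * H0 = 1.6 * 3.846858 * 0.61
R = 3.7545 m

3.7545


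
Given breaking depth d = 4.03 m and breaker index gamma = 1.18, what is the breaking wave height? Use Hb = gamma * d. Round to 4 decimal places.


Hb = gamma * d
Hb = 1.18 * 4.03
Hb = 4.7554 m

4.7554


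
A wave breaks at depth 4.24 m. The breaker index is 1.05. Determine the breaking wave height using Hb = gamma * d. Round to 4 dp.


Hb = gamma * d
Hb = 1.05 * 4.24
Hb = 4.4520 m

4.4520


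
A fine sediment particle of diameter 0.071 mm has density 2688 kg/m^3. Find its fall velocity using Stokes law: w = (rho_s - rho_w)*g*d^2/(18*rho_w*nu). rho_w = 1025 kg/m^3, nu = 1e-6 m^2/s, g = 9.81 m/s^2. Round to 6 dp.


w = (rho_s - rho_w) * g * d^2 / (18 * rho_w * nu)
d = 0.071 mm = 0.000071 m
rho_s - rho_w = 2688 - 1025 = 1663
Numerator = 1663 * 9.81 * (0.000071)^2 = 0.000082239025
Denominator = 18 * 1025 * 1e-6 = 0.018450
w = 0.004457 m/s

0.004457


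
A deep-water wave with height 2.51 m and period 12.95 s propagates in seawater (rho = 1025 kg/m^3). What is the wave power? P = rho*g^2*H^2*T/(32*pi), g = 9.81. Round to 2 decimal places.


P = rho * g^2 * H^2 * T / (32 * pi)
P = 1025 * 9.81^2 * 2.51^2 * 12.95 / (32 * pi)
P = 1025 * 96.2361 * 6.3001 * 12.95 / 100.53096
P = 80053.30 W/m

80053.30


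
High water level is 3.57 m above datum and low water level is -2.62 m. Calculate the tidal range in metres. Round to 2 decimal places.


Tidal range = High water - Low water
Tidal range = 3.57 - (-2.62)
Tidal range = 6.19 m

6.19


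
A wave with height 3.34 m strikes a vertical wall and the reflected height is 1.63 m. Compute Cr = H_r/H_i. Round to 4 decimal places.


Cr = H_r / H_i
Cr = 1.63 / 3.34
Cr = 0.4880

0.4880


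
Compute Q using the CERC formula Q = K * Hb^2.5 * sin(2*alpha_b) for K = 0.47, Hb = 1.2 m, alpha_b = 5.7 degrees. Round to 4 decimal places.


Q = K * Hb^2.5 * sin(2 * alpha_b)
Hb^2.5 = 1.2^2.5 = 1.577441
sin(2 * 5.7) = sin(11.4) = 0.197657
Q = 0.47 * 1.577441 * 0.197657
Q = 0.1465 m^3/s

0.1465


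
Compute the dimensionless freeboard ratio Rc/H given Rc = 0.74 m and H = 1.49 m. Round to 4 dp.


Relative freeboard = Rc / H
= 0.74 / 1.49
= 0.4966

0.4966


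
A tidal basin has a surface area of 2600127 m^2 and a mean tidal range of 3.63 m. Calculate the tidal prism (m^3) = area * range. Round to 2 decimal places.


Tidal prism = Area * Tidal range
P = 2600127 * 3.63
P = 9438461.01 m^3

9438461.01


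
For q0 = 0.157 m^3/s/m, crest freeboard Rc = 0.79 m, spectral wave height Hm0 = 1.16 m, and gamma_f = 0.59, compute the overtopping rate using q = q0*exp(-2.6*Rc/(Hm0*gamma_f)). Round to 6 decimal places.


q = q0 * exp(-2.6 * Rc / (Hm0 * gamma_f))
Exponent = -2.6 * 0.79 / (1.16 * 0.59)
= -2.6 * 0.79 / 0.6844
= -3.001169
exp(-3.001169) = 0.049729
q = 0.157 * 0.049729
q = 0.007807 m^3/s/m

0.007807


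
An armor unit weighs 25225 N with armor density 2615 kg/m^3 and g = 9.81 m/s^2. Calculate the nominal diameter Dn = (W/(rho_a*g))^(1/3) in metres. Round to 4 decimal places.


V = W / (rho_a * g)
V = 25225 / (2615 * 9.81)
V = 25225 / 25653.15
V = 0.983310 m^3
Dn = V^(1/3) = 0.983310^(1/3)
Dn = 0.9944 m

0.9944


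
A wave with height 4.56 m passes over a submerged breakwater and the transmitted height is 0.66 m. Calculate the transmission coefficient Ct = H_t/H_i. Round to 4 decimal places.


Ct = H_t / H_i
Ct = 0.66 / 4.56
Ct = 0.1447

0.1447


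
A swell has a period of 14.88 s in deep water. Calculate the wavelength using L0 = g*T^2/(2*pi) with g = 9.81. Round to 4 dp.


L0 = g * T^2 / (2 * pi)
L0 = 9.81 * 14.88^2 / (2 * pi)
L0 = 9.81 * 221.4144 / 6.28319
L0 = 2172.0753 / 6.28319
L0 = 345.6965 m

345.6965


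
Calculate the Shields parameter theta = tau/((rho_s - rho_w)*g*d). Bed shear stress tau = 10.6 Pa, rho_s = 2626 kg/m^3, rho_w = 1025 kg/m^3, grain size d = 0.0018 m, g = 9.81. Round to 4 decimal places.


theta = tau / ((rho_s - rho_w) * g * d)
rho_s - rho_w = 2626 - 1025 = 1601
Denominator = 1601 * 9.81 * 0.0018 = 28.270458
theta = 10.6 / 28.270458
theta = 0.3749

0.3749


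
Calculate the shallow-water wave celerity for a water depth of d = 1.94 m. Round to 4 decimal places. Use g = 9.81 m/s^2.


Using the shallow-water approximation:
C = sqrt(g * d) = sqrt(9.81 * 1.94)
C = sqrt(19.0314)
C = 4.3625 m/s

4.3625


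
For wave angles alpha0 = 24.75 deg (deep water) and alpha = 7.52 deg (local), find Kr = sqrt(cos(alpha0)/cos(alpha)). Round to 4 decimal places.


Kr = sqrt(cos(alpha0) / cos(alpha))
cos(24.75) = 0.908143
cos(7.52) = 0.991399
Kr = sqrt(0.908143 / 0.991399)
Kr = sqrt(0.916022)
Kr = 0.9571

0.9571


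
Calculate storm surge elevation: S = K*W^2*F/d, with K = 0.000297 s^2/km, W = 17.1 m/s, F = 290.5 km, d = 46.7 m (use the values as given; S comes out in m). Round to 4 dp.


S = K * W^2 * F / d
W^2 = 17.1^2 = 292.41
S = 0.000297 * 292.41 * 290.5 / 46.7
Numerator = 0.000297 * 292.41 * 290.5 = 25.228696
S = 25.228696 / 46.7 = 0.5402 m

0.5402


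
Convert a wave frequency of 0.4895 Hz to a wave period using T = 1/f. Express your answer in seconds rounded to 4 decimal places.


T = 1 / f
T = 1 / 0.4895
T = 2.0429 s

2.0429


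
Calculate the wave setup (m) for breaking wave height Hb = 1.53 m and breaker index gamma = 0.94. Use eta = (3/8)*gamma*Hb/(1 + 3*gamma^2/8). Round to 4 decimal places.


eta = (3/8) * gamma * Hb / (1 + 3*gamma^2/8)
Numerator = (3/8) * 0.94 * 1.53 = 0.539325
Denominator = 1 + 3*0.94^2/8 = 1 + 0.331350 = 1.331350
eta = 0.539325 / 1.331350
eta = 0.4051 m

0.4051


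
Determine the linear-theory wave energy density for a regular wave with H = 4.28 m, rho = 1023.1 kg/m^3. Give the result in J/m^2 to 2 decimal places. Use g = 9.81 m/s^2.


E = (1/8) * rho * g * H^2
E = (1/8) * 1023.1 * 9.81 * 4.28^2
E = 0.125 * 1023.1 * 9.81 * 18.3184
E = 22981.83 J/m^2

22981.83


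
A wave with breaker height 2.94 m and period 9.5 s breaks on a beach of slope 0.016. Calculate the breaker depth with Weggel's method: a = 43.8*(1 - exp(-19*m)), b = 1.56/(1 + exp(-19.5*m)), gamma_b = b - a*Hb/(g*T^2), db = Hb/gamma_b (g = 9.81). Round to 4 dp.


a = 43.8 * (1 - exp(-19 * m))
exp(-19 * 0.016) = exp(-0.3040) = 0.737861
a = 43.8 * (1 - 0.737861) = 11.481694
b = 1.56 / (1 + exp(-19.5 * m))
exp(-19.5 * 0.016) = exp(-0.3120) = 0.731982
b = 1.56 / (1 + 0.731982) = 0.900702
Hb / (g * T^2) = 2.94 / (9.81 * 9.5^2) = 2.94 / 885.3525 = 0.00332071
gamma_b = b - a * Hb/(g*T^2) = 0.900702 - 11.481694 * 0.00332071 = 0.862575
db = Hb / gamma_b = 2.94 / 0.862575
db = 3.4084 m

3.4084


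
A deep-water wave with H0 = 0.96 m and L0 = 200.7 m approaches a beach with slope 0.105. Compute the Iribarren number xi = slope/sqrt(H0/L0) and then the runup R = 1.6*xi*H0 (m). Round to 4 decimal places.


xi = slope / sqrt(H0/L0)
H0/L0 = 0.96/200.7 = 0.004783
sqrt(0.004783) = 0.069161
xi = 0.105 / 0.069161 = 1.518194
R = 1.6 * xi * H0 = 1.6 * 1.518194 * 0.96
R = 2.3319 m

2.3319


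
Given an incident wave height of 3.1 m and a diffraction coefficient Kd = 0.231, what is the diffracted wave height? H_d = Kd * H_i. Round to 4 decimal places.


H_d = Kd * H_i
H_d = 0.231 * 3.1
H_d = 0.7161 m

0.7161


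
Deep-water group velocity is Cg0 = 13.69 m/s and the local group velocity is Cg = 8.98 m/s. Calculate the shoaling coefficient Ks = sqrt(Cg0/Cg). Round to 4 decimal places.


Ks = sqrt(Cg0 / Cg)
Ks = sqrt(13.69 / 8.98)
Ks = sqrt(1.5245)
Ks = 1.2347

1.2347


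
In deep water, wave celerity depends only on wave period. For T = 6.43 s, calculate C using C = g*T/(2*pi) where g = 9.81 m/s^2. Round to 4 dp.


We use the deep-water celerity formula:
C = g * T / (2 * pi)
C = 9.81 * 6.43 / (2 * 3.14159...)
C = 63.078300 / 6.283185
C = 10.0392 m/s

10.0392


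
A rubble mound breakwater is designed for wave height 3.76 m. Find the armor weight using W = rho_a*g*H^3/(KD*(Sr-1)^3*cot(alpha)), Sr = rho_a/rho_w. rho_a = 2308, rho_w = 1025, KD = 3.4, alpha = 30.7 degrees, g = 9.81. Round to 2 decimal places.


Sr = rho_a / rho_w = 2308 / 1025 = 2.251707
(Sr - 1) = 1.251707
(Sr - 1)^3 = 1.961139
cot(30.7) = 1 / tan(30.7) = 1 / 0.593757 = 1.684192
Numerator = 2308 * 9.81 * 3.76^3 = 1203561.6656
Denominator = 3.4 * 1.961139 * 1.684192 = 11.229977
W = 1203561.6656 / 11.229977
W = 107174.01 N

107174.01


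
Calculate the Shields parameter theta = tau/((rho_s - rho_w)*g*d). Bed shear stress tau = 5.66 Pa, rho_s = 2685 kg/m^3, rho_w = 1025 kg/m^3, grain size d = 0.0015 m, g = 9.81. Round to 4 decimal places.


theta = tau / ((rho_s - rho_w) * g * d)
rho_s - rho_w = 2685 - 1025 = 1660
Denominator = 1660 * 9.81 * 0.0015 = 24.426900
theta = 5.66 / 24.426900
theta = 0.2317

0.2317


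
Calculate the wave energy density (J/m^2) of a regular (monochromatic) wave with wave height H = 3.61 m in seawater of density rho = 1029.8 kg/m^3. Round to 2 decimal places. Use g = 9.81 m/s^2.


E = (1/8) * rho * g * H^2
E = (1/8) * 1029.8 * 9.81 * 3.61^2
E = 0.125 * 1029.8 * 9.81 * 13.0321
E = 16456.83 J/m^2

16456.83


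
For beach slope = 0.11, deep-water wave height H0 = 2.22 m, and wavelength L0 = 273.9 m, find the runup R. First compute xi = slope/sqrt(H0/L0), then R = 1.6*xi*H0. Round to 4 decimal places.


xi = slope / sqrt(H0/L0)
H0/L0 = 2.22/273.9 = 0.008105
sqrt(0.008105) = 0.090029
xi = 0.11 / 0.090029 = 1.221834
R = 1.6 * xi * H0 = 1.6 * 1.221834 * 2.22
R = 4.3400 m

4.3400


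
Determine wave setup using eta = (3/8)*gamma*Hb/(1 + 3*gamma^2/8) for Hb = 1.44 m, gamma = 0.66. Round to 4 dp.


eta = (3/8) * gamma * Hb / (1 + 3*gamma^2/8)
Numerator = (3/8) * 0.66 * 1.44 = 0.356400
Denominator = 1 + 3*0.66^2/8 = 1 + 0.163350 = 1.163350
eta = 0.356400 / 1.163350
eta = 0.3064 m

0.3064


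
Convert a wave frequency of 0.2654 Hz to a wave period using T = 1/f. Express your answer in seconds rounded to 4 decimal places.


T = 1 / f
T = 1 / 0.2654
T = 3.7679 s

3.7679


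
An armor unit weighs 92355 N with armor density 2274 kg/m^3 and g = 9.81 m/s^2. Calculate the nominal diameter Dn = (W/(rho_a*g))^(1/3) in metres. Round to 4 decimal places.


V = W / (rho_a * g)
V = 92355 / (2274 * 9.81)
V = 92355 / 22307.94
V = 4.140006 m^3
Dn = V^(1/3) = 4.140006^(1/3)
Dn = 1.6057 m

1.6057


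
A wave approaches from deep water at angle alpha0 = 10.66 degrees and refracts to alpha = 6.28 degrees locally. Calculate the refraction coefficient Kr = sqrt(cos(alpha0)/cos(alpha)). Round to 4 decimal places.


Kr = sqrt(cos(alpha0) / cos(alpha))
cos(10.66) = 0.982742
cos(6.28) = 0.993999
Kr = sqrt(0.982742 / 0.993999)
Kr = sqrt(0.988675)
Kr = 0.9943

0.9943


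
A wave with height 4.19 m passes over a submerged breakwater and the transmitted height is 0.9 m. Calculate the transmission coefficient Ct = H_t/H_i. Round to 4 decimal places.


Ct = H_t / H_i
Ct = 0.9 / 4.19
Ct = 0.2148

0.2148


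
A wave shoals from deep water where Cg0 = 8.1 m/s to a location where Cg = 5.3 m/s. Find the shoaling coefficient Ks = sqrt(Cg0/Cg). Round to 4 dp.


Ks = sqrt(Cg0 / Cg)
Ks = sqrt(8.1 / 5.3)
Ks = sqrt(1.5283)
Ks = 1.2362

1.2362


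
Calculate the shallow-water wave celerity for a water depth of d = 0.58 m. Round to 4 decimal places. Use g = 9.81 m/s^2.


Using the shallow-water approximation:
C = sqrt(g * d) = sqrt(9.81 * 0.58)
C = sqrt(5.6898)
C = 2.3853 m/s

2.3853


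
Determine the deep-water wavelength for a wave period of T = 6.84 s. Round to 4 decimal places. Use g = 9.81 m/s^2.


L0 = g * T^2 / (2 * pi)
L0 = 9.81 * 6.84^2 / (2 * pi)
L0 = 9.81 * 46.7856 / 6.28319
L0 = 458.9667 / 6.28319
L0 = 73.0468 m

73.0468


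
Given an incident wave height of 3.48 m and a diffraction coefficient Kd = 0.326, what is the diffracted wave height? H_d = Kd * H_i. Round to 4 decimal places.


H_d = Kd * H_i
H_d = 0.326 * 3.48
H_d = 1.1345 m

1.1345


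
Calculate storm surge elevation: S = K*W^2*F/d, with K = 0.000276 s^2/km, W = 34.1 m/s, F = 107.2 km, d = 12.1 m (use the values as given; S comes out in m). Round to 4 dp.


S = K * W^2 * F / d
W^2 = 34.1^2 = 1162.81
S = 0.000276 * 1162.81 * 107.2 / 12.1
Numerator = 0.000276 * 1162.81 * 107.2 = 34.404292
S = 34.404292 / 12.1 = 2.8433 m

2.8433


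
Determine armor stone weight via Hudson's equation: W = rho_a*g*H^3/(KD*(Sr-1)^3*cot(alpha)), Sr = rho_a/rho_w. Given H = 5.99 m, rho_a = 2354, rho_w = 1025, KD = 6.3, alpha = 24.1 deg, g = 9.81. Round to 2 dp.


Sr = rho_a / rho_w = 2354 / 1025 = 2.296585
(Sr - 1) = 1.296585
(Sr - 1)^3 = 2.179733
cot(24.1) = 1 / tan(24.1) = 1 / 0.447322 = 2.235528
Numerator = 2354 * 9.81 * 5.99^3 = 4963133.2246
Denominator = 6.3 * 2.179733 * 2.235528 = 30.698985
W = 4963133.2246 / 30.698985
W = 161670.93 N

161670.93


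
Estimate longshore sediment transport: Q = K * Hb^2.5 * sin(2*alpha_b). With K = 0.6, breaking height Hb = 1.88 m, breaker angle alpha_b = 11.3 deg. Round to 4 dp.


Q = K * Hb^2.5 * sin(2 * alpha_b)
Hb^2.5 = 1.88^2.5 = 4.846125
sin(2 * 11.3) = sin(22.6) = 0.384295
Q = 0.6 * 4.846125 * 0.384295
Q = 1.1174 m^3/s

1.1174


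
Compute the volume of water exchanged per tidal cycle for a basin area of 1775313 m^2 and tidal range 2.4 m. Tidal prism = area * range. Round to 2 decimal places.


Tidal prism = Area * Tidal range
P = 1775313 * 2.4
P = 4260751.20 m^3

4260751.20


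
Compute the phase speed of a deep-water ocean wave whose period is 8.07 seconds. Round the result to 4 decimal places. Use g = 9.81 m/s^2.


We use the deep-water celerity formula:
C = g * T / (2 * pi)
C = 9.81 * 8.07 / (2 * 3.14159...)
C = 79.166700 / 6.283185
C = 12.5998 m/s

12.5998


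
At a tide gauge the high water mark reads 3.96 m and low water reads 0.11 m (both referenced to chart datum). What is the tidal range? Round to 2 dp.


Tidal range = High water - Low water
Tidal range = 3.96 - (0.11)
Tidal range = 3.85 m

3.85


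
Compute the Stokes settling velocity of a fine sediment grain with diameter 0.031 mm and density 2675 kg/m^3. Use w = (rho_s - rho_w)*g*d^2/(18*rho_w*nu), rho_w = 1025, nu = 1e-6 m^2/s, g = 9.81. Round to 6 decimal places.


w = (rho_s - rho_w) * g * d^2 / (18 * rho_w * nu)
d = 0.031 mm = 0.000031 m
rho_s - rho_w = 2675 - 1025 = 1650
Numerator = 1650 * 9.81 * (0.000031)^2 = 0.000015555227
Denominator = 18 * 1025 * 1e-6 = 0.018450
w = 0.000843 m/s

0.000843


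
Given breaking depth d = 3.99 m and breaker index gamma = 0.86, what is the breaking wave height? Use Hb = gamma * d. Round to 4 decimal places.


Hb = gamma * d
Hb = 0.86 * 3.99
Hb = 3.4314 m

3.4314


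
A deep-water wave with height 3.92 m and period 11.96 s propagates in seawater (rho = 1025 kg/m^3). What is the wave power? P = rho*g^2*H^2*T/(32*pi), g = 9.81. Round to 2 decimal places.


P = rho * g^2 * H^2 * T / (32 * pi)
P = 1025 * 9.81^2 * 3.92^2 * 11.96 / (32 * pi)
P = 1025 * 96.2361 * 15.3664 * 11.96 / 100.53096
P = 180328.90 W/m

180328.90


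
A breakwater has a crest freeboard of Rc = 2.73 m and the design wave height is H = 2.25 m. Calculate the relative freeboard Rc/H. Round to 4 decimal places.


Relative freeboard = Rc / H
= 2.73 / 2.25
= 1.2133

1.2133


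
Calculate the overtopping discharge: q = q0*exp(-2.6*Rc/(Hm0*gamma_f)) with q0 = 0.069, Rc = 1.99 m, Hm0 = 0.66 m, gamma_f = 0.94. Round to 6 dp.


q = q0 * exp(-2.6 * Rc / (Hm0 * gamma_f))
Exponent = -2.6 * 1.99 / (0.66 * 0.94)
= -2.6 * 1.99 / 0.6204
= -8.339781
exp(-8.339781) = 0.000239
q = 0.069 * 0.000239
q = 0.000016 m^3/s/m

0.000016


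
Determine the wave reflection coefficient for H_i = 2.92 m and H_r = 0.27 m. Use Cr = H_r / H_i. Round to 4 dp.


Cr = H_r / H_i
Cr = 0.27 / 2.92
Cr = 0.0925

0.0925


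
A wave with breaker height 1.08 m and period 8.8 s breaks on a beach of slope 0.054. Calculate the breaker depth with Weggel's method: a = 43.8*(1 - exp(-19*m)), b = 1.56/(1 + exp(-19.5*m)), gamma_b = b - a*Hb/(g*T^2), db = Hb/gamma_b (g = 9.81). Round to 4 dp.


a = 43.8 * (1 - exp(-19 * m))
exp(-19 * 0.054) = exp(-1.0260) = 0.358438
a = 43.8 * (1 - 0.358438) = 28.100422
b = 1.56 / (1 + exp(-19.5 * m))
exp(-19.5 * 0.054) = exp(-1.0530) = 0.348890
b = 1.56 / (1 + 0.348890) = 1.156507
Hb / (g * T^2) = 1.08 / (9.81 * 8.8^2) = 1.08 / 759.6864 = 0.00142164
gamma_b = b - a * Hb/(g*T^2) = 1.156507 - 28.100422 * 0.00142164 = 1.116558
db = Hb / gamma_b = 1.08 / 1.116558
db = 0.9673 m

0.9673
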